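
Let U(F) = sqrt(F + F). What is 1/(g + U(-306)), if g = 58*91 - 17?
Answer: 5261/27678733 - 6*I*sqrt(17)/27678733 ≈ 0.00019007 - 8.9378e-7*I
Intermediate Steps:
U(F) = sqrt(2)*sqrt(F) (U(F) = sqrt(2*F) = sqrt(2)*sqrt(F))
g = 5261 (g = 5278 - 17 = 5261)
1/(g + U(-306)) = 1/(5261 + sqrt(2)*sqrt(-306)) = 1/(5261 + sqrt(2)*(3*I*sqrt(34))) = 1/(5261 + 6*I*sqrt(17))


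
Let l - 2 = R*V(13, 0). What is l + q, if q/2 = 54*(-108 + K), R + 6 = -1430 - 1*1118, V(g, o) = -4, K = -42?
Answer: -5982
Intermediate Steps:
R = -2554 (R = -6 + (-1430 - 1*1118) = -6 + (-1430 - 1118) = -6 - 2548 = -2554)
l = 10218 (l = 2 - 2554*(-4) = 2 + 10216 = 10218)
q = -16200 (q = 2*(54*(-108 - 42)) = 2*(54*(-150)) = 2*(-8100) = -16200)
l + q = 10218 - 16200 = -5982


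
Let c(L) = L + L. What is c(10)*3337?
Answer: 66740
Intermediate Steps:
c(L) = 2*L
c(10)*3337 = (2*10)*3337 = 20*3337 = 66740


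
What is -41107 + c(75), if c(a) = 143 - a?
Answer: -41039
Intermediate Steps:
-41107 + c(75) = -41107 + (143 - 1*75) = -41107 + (143 - 75) = -41107 + 68 = -41039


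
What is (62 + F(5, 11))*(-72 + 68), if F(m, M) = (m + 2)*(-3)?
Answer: -164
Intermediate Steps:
F(m, M) = -6 - 3*m (F(m, M) = (2 + m)*(-3) = -6 - 3*m)
(62 + F(5, 11))*(-72 + 68) = (62 + (-6 - 3*5))*(-72 + 68) = (62 + (-6 - 15))*(-4) = (62 - 21)*(-4) = 41*(-4) = -164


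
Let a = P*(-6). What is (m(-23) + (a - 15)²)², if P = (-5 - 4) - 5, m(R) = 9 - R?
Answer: 22972849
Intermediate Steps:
P = -14 (P = -9 - 5 = -14)
a = 84 (a = -14*(-6) = 84)
(m(-23) + (a - 15)²)² = ((9 - 1*(-23)) + (84 - 15)²)² = ((9 + 23) + 69²)² = (32 + 4761)² = 4793² = 22972849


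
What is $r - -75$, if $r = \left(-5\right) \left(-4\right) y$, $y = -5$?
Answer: $-25$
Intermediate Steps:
$r = -100$ ($r = \left(-5\right) \left(-4\right) \left(-5\right) = 20 \left(-5\right) = -100$)
$r - -75 = -100 - -75 = -100 + 75 = -25$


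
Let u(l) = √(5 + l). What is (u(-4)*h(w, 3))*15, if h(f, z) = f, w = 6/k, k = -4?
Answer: -45/2 ≈ -22.500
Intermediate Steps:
w = -3/2 (w = 6/(-4) = 6*(-¼) = -3/2 ≈ -1.5000)
(u(-4)*h(w, 3))*15 = (√(5 - 4)*(-3/2))*15 = (√1*(-3/2))*15 = (1*(-3/2))*15 = -3/2*15 = -45/2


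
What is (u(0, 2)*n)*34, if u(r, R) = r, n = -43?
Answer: 0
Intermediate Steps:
(u(0, 2)*n)*34 = (0*(-43))*34 = 0*34 = 0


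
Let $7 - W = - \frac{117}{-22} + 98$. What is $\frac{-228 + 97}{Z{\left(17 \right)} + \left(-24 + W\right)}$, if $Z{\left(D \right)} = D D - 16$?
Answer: $- \frac{2882}{3359} \approx -0.85799$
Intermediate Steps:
$Z{\left(D \right)} = -16 + D^{2}$ ($Z{\left(D \right)} = D^{2} - 16 = -16 + D^{2}$)
$W = - \frac{2119}{22}$ ($W = 7 - \left(- \frac{117}{-22} + 98\right) = 7 - \left(\left(-117\right) \left(- \frac{1}{22}\right) + 98\right) = 7 - \left(\frac{117}{22} + 98\right) = 7 - \frac{2273}{22} = - \frac{2119}{22} \approx -96.318$)
$\frac{-228 + 97}{Z{\left(17 \right)} + \left(-24 + W\right)} = \frac{-228 + 97}{\left(-16 + 17^{2}\right) - \frac{2647}{22}} = - \frac{131}{\left(-16 + 289\right) - \frac{2647}{22}} = - \frac{131}{273 - \frac{2647}{22}} = - \frac{131}{\frac{3359}{22}} = \left(-131\right) \frac{22}{3359} = - \frac{2882}{3359}$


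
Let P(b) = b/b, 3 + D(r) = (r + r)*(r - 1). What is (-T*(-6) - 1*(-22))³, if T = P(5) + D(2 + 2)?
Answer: 3652264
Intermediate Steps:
D(r) = -3 + 2*r*(-1 + r) (D(r) = -3 + (r + r)*(r - 1) = -3 + (2*r)*(-1 + r) = -3 + 2*r*(-1 + r))
P(b) = 1
T = 22 (T = 1 + (-3 - 2*(2 + 2) + 2*(2 + 2)²) = 1 + (-3 - 2*4 + 2*4²) = 1 + (-3 - 8 + 2*16) = 1 + (-3 - 8 + 32) = 1 + 21 = 22)
(-T*(-6) - 1*(-22))³ = (-1*22*(-6) - 1*(-22))³ = (-22*(-6) + 22)³ = (132 + 22)³ = 154³ = 3652264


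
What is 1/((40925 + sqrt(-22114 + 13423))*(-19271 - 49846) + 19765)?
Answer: I/(-2828593460*I + 69117*sqrt(8691)) ≈ -3.5353e-10 + 8.0533e-13*I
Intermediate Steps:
1/((40925 + sqrt(-22114 + 13423))*(-19271 - 49846) + 19765) = 1/((40925 + sqrt(-8691))*(-69117) + 19765) = 1/((40925 + I*sqrt(8691))*(-69117) + 19765) = 1/((-2828613225 - 69117*I*sqrt(8691)) + 19765) = 1/(-2828593460 - 69117*I*sqrt(8691))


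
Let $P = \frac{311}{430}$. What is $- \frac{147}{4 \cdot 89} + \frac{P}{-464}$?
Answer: $- \frac{7360039}{17757280} \approx -0.41448$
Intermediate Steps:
$P = \frac{311}{430}$ ($P = 311 \cdot \frac{1}{430} = \frac{311}{430} \approx 0.72326$)
$- \frac{147}{4 \cdot 89} + \frac{P}{-464} = - \frac{147}{4 \cdot 89} + \frac{311}{430 \left(-464\right)} = - \frac{147}{356} + \frac{311}{430} \left(- \frac{1}{464}\right) = \left(-147\right) \frac{1}{356} - \frac{311}{199520} = - \frac{147}{356} - \frac{311}{199520} = - \frac{7360039}{17757280}$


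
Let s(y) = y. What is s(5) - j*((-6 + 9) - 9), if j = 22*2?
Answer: 269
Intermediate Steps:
j = 44
s(5) - j*((-6 + 9) - 9) = 5 - 44*((-6 + 9) - 9) = 5 - 44*(3 - 9) = 5 - 44*(-6) = 5 - 1*(-264) = 5 + 264 = 269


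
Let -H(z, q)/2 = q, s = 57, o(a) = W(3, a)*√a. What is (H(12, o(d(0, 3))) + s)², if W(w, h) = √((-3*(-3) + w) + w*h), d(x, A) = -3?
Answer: 3213 - 684*I ≈ 3213.0 - 684.0*I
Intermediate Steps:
W(w, h) = √(9 + w + h*w) (W(w, h) = √((9 + w) + h*w) = √(9 + w + h*w))
o(a) = √a*√(12 + 3*a) (o(a) = √(9 + 3 + a*3)*√a = √(9 + 3 + 3*a)*√a = √(12 + 3*a)*√a = √a*√(12 + 3*a))
H(z, q) = -2*q
(H(12, o(d(0, 3))) + s)² = (-2*√3*√(-3)*√(4 - 3) + 57)² = (-2*√3*I*√3*√1 + 57)² = (-2*√3*I*√3 + 57)² = (-6*I + 57)² = (57 - 6*I)²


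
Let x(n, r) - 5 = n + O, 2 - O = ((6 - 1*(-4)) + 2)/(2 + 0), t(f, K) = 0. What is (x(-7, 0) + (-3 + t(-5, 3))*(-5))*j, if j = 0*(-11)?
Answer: 0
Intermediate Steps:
O = -4 (O = 2 - ((6 - 1*(-4)) + 2)/(2 + 0) = 2 - ((6 + 4) + 2)/2 = 2 - (10 + 2)/2 = 2 - 12/2 = 2 - 1*6 = 2 - 6 = -4)
j = 0
x(n, r) = 1 + n (x(n, r) = 5 + (n - 4) = 5 + (-4 + n) = 1 + n)
(x(-7, 0) + (-3 + t(-5, 3))*(-5))*j = ((1 - 7) + (-3 + 0)*(-5))*0 = (-6 - 3*(-5))*0 = (-6 + 15)*0 = 9*0 = 0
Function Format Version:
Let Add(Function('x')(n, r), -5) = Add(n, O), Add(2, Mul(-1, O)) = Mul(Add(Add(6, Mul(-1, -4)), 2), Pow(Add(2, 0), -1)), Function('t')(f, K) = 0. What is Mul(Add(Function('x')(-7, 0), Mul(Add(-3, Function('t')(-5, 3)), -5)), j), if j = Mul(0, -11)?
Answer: 0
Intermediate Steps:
O = -4 (O = Add(2, Mul(-1, Mul(Add(Add(6, Mul(-1, -4)), 2), Pow(Add(2, 0), -1)))) = Add(2, Mul(-1, Mul(Add(Add(6, 4), 2), Pow(2, -1)))) = Add(2, Mul(-1, Mul(Add(10, 2), Rational(1, 2)))) = Add(2, Mul(-1, Mul(12, Rational(1, 2)))) = Add(2, Mul(-1, 6)) = Add(2, -6) = -4)
j = 0
Function('x')(n, r) = Add(1, n) (Function('x')(n, r) = Add(5, Add(n, -4)) = Add(5, Add(-4, n)) = Add(1, n))
Mul(Add(Function('x')(-7, 0), Mul(Add(-3, Function('t')(-5, 3)), -5)), j) = Mul(Add(Add(1, -7), Mul(Add(-3, 0), -5)), 0) = Mul(Add(-6, Mul(-3, -5)), 0) = Mul(Add(-6, 15), 0) = Mul(9, 0) = 0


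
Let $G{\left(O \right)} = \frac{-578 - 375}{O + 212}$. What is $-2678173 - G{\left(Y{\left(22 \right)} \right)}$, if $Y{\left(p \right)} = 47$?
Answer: $- \frac{693645854}{259} \approx -2.6782 \cdot 10^{6}$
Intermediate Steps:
$G{\left(O \right)} = - \frac{953}{212 + O}$
$-2678173 - G{\left(Y{\left(22 \right)} \right)} = -2678173 - - \frac{953}{212 + 47} = -2678173 - - \frac{953}{259} = -2678173 + \frac{953}{259} = - \frac{693645854}{259}$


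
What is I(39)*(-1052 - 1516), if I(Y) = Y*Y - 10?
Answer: -3880248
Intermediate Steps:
I(Y) = -10 + Y**2 (I(Y) = Y**2 - 10 = -10 + Y**2)
I(39)*(-1052 - 1516) = (-10 + 39**2)*(-1052 - 1516) = (-10 + 1521)*(-2568) = 1511*(-2568) = -3880248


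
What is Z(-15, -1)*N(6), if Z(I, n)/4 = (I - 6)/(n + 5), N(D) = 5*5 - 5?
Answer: -420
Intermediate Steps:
N(D) = 20 (N(D) = 25 - 5 = 20)
Z(I, n) = 4*(-6 + I)/(5 + n) (Z(I, n) = 4*((I - 6)/(n + 5)) = 4*((-6 + I)/(5 + n)) = 4*(-6 + I)/(5 + n))
Z(-15, -1)*N(6) = (4*(-6 - 15)/(5 - 1))*20 = (4*(-21)/4)*20 = (4*(¼)*(-21))*20 = -21*20 = -420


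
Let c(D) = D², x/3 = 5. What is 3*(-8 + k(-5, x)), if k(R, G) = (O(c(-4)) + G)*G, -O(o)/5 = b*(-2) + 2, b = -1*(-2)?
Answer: 1101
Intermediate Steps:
b = 2
x = 15 (x = 3*5 = 15)
O(o) = 10 (O(o) = -5*(2*(-2) + 2) = -5*(-4 + 2) = -5*(-2) = 10)
k(R, G) = G*(10 + G) (k(R, G) = (10 + G)*G = G*(10 + G))
3*(-8 + k(-5, x)) = 3*(-8 + 15*(10 + 15)) = 3*(-8 + 15*25) = 3*(-8 + 375) = 3*367 = 1101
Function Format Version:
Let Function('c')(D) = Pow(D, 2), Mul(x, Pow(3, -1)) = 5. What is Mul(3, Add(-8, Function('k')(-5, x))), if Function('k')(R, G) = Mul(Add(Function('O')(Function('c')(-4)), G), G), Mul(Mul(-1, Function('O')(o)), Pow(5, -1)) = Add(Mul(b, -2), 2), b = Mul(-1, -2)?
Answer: 1101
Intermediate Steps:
b = 2
x = 15 (x = Mul(3, 5) = 15)
Function('O')(o) = 10 (Function('O')(o) = Mul(-5, Add(Mul(2, -2), 2)) = Mul(-5, Add(-4, 2)) = Mul(-5, -2) = 10)
Function('k')(R, G) = Mul(G, Add(10, G)) (Function('k')(R, G) = Mul(Add(10, G), G) = Mul(G, Add(10, G)))
Mul(3, Add(-8, Function('k')(-5, x))) = Mul(3, Add(-8, Mul(15, Add(10, 15)))) = Mul(3, Add(-8, Mul(15, 25))) = Mul(3, Add(-8, 375)) = Mul(3, 367) = 1101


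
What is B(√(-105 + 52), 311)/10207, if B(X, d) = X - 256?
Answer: -256/10207 + I*√53/10207 ≈ -0.025081 + 0.00071325*I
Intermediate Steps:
B(X, d) = -256 + X
B(√(-105 + 52), 311)/10207 = (-256 + √(-105 + 52))/10207 = (-256 + √(-53))*(1/10207) = (-256 + I*√53)*(1/10207) = -256/10207 + I*√53/10207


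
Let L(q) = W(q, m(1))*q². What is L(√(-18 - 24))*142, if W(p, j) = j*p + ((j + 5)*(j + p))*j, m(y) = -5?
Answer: 29820*I*√42 ≈ 1.9326e+5*I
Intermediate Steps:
W(p, j) = j*p + j*(5 + j)*(j + p) (W(p, j) = j*p + ((5 + j)*(j + p))*j = j*p + j*(5 + j)*(j + p))
L(q) = -5*q³ (L(q) = (-5*((-5)² + 5*(-5) + 6*q - 5*q))*q² = (-5*(25 - 25 + 6*q - 5*q))*q² = (-5*q)*q² = -5*q³)
L(√(-18 - 24))*142 = -5*(-18 - 24)^(3/2)*142 = -5*(-42*I*√42)*142 = -(-210)*I*√42*142 = (210*I*√42)*142 = 29820*I*√42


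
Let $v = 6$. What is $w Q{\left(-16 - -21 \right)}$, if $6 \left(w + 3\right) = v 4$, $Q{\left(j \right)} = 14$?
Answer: $14$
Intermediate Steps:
$w = 1$ ($w = -3 + \frac{6 \cdot 4}{6} = -3 + \frac{1}{6} \cdot 24 = -3 + 4 = 1$)
$w Q{\left(-16 - -21 \right)} = 1 \cdot 14 = 14$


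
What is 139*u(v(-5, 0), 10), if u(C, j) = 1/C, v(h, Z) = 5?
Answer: 139/5 ≈ 27.800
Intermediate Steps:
139*u(v(-5, 0), 10) = 139/5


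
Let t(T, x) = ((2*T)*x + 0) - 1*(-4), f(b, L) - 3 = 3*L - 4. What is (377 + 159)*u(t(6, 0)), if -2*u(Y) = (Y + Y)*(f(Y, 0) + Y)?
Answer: -6432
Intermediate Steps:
f(b, L) = -1 + 3*L (f(b, L) = 3 + (3*L - 4) = 3 + (-4 + 3*L) = -1 + 3*L)
t(T, x) = 4 + 2*T*x (t(T, x) = (2*T*x + 0) + 4 = 2*T*x + 4 = 4 + 2*T*x)
u(Y) = -Y*(-1 + Y) (u(Y) = -(Y + Y)*((-1 + 3*0) + Y)/2 = -2*Y*((-1 + 0) + Y)/2 = -2*Y*(-1 + Y)/2 = -Y*(-1 + Y))
(377 + 159)*u(t(6, 0)) = (377 + 159)*((4 + 2*6*0)*(1 - (4 + 2*6*0))) = 536*((4 + 0)*(1 - (4 + 0))) = 536*(4*(1 - 1*4)) = 536*(4*(1 - 4)) = 536*(4*(-3)) = 536*(-12) = -6432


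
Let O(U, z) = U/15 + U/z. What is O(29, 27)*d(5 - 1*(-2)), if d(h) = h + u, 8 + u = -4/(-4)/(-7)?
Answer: -464/135 ≈ -3.4370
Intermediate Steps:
u = -57/7 (u = -8 - 4/(-4)/(-7) = -8 - 4*(-¼)*(-⅐) = -8 + 1*(-⅐) = -8 - ⅐ = -57/7 ≈ -8.1429)
O(U, z) = U/15 + U/z (O(U, z) = U*(1/15) + U/z = U/15 + U/z)
d(h) = -57/7 + h (d(h) = h - 57/7 = -57/7 + h)
O(29, 27)*d(5 - 1*(-2)) = ((1/15)*29 + 29/27)*(-57/7 + (5 - 1*(-2))) = (29/15 + 29*(1/27))*(-57/7 + (5 + 2)) = (29/15 + 29/27)*(-57/7 + 7) = (406/135)*(-8/7) = -464/135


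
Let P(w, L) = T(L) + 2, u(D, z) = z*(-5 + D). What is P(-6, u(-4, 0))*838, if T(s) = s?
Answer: 1676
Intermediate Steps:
P(w, L) = 2 + L (P(w, L) = L + 2 = 2 + L)
P(-6, u(-4, 0))*838 = (2 + 0*(-5 - 4))*838 = (2 + 0*(-9))*838 = (2 + 0)*838 = 2*838 = 1676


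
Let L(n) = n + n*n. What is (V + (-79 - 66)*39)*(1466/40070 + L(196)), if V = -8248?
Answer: -10755251703159/20035 ≈ -5.3682e+8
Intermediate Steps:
L(n) = n + n²
(V + (-79 - 66)*39)*(1466/40070 + L(196)) = (-8248 + (-79 - 66)*39)*(1466/40070 + 196*(1 + 196)) = (-8248 - 145*39)*(1466*(1/40070) + 196*197) = (-8248 - 5655)*(733/20035 + 38612) = -13903*773592153/20035 = -10755251703159/20035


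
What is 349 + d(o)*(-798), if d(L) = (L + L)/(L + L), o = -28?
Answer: -449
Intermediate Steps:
d(L) = 1 (d(L) = (2*L)/((2*L)) = (2*L)*(1/(2*L)) = 1)
349 + d(o)*(-798) = 349 + 1*(-798) = 349 - 798 = -449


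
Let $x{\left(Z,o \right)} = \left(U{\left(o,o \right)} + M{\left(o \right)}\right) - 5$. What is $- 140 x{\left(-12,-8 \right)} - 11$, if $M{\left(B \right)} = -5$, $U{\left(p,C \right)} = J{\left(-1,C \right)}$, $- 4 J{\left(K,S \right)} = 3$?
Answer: $1494$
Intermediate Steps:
$J{\left(K,S \right)} = - \frac{3}{4}$ ($J{\left(K,S \right)} = \left(- \frac{1}{4}\right) 3 = - \frac{3}{4}$)
$U{\left(p,C \right)} = - \frac{3}{4}$
$x{\left(Z,o \right)} = - \frac{43}{4}$ ($x{\left(Z,o \right)} = \left(- \frac{3}{4} - 5\right) - 5 = - \frac{23}{4} - 5 = - \frac{43}{4}$)
$- 140 x{\left(-12,-8 \right)} - 11 = \left(-140\right) \left(- \frac{43}{4}\right) - 11 = 1505 - 11 = 1494$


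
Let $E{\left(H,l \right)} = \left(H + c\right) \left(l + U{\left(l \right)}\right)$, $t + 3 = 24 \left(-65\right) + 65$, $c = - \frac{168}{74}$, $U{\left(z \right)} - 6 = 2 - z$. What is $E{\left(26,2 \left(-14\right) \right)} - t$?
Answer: $\frac{62450}{37} \approx 1687.8$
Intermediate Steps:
$U{\left(z \right)} = 8 - z$ ($U{\left(z \right)} = 6 - \left(-2 + z\right) = 8 - z$)
$c = - \frac{84}{37}$ ($c = \left(-168\right) \frac{1}{74} = - \frac{84}{37} \approx -2.2703$)
$t = -1498$ ($t = -3 + \left(24 \left(-65\right) + 65\right) = -3 + \left(-1560 + 65\right) = -3 - 1495 = -1498$)
$E{\left(H,l \right)} = - \frac{672}{37} + 8 H$ ($E{\left(H,l \right)} = \left(H - \frac{84}{37}\right) \left(l - \left(-8 + l\right)\right) = \left(- \frac{84}{37} + H\right) 8 = - \frac{672}{37} + 8 H$)
$E{\left(26,2 \left(-14\right) \right)} - t = \left(- \frac{672}{37} + 8 \cdot 26\right) - -1498 = \left(- \frac{672}{37} + 208\right) + 1498 = \frac{7024}{37} + 1498 = \frac{62450}{37}$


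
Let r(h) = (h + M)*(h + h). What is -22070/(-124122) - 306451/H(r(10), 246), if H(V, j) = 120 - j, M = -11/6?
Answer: 6340015307/2606562 ≈ 2432.3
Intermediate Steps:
M = -11/6 (M = -11*1/6 = -11/6 ≈ -1.8333)
r(h) = 2*h*(-11/6 + h) (r(h) = (h - 11/6)*(h + h) = (-11/6 + h)*(2*h) = 2*h*(-11/6 + h))
-22070/(-124122) - 306451/H(r(10), 246) = -22070/(-124122) - 306451/(120 - 1*246) = -22070*(-1/124122) - 306451/(120 - 246) = 11035/62061 - 306451/(-126) = 11035/62061 - 306451*(-1/126) = 11035/62061 + 306451/126 = 6340015307/2606562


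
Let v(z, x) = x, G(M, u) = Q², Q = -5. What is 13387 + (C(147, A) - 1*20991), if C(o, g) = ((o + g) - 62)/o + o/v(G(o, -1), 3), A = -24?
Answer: -1110524/147 ≈ -7554.6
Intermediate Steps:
G(M, u) = 25 (G(M, u) = (-5)² = 25)
C(o, g) = o/3 + (-62 + g + o)/o (C(o, g) = ((o + g) - 62)/o + o/3 = ((g + o) - 62)/o + o*(⅓) = (-62 + g + o)/o + o/3 = o/3 + (-62 + g + o)/o)
13387 + (C(147, A) - 1*20991) = 13387 + ((-62 - 24 + (⅓)*147*(3 + 147))/147 - 1*20991) = 13387 + ((-62 - 24 + (⅓)*147*150)/147 - 20991) = 13387 + ((-62 - 24 + 7350)/147 - 20991) = 13387 + ((1/147)*7264 - 20991) = 13387 + (7264/147 - 20991) = 13387 - 3078413/147 = -1110524/147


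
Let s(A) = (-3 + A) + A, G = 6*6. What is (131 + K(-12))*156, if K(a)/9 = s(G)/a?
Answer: 12363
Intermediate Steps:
G = 36
s(A) = -3 + 2*A
K(a) = 621/a (K(a) = 9*((-3 + 2*36)/a) = 9*((-3 + 72)/a) = 9*(69/a) = 621/a)
(131 + K(-12))*156 = (131 + 621/(-12))*156 = (131 + 621*(-1/12))*156 = (131 - 207/4)*156 = (317/4)*156 = 12363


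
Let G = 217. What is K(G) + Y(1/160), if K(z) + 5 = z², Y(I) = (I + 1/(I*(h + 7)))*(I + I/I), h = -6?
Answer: 1209472161/25600 ≈ 47245.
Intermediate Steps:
Y(I) = (1 + I)*(I + 1/I) (Y(I) = (I + 1/(I*(-6 + 7)))*(I + I/I) = (I + 1/(I*1))*(I + 1) = (I + 1/I)*(1 + I) = (1 + I)*(I + 1/I))
K(z) = -5 + z²
K(G) + Y(1/160) = (-5 + 217²) + (1 + 1/160 + 1/(1/160) + (1/160)²) = (-5 + 47089) + (1 + 1/160 + 1/(1/160) + (1/160)²) = 47084 + (1 + 1/160 + 160 + 1/25600) = 47084 + 4121761/25600 = 1209472161/25600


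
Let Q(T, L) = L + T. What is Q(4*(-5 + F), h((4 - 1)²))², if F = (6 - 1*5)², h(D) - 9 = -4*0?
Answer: 49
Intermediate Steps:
h(D) = 9 (h(D) = 9 - 4*0 = 9 + 0 = 9)
F = 1 (F = (6 - 5)² = 1² = 1)
Q(4*(-5 + F), h((4 - 1)²))² = (9 + 4*(-5 + 1))² = (9 + 4*(-4))² = (9 - 16)² = (-7)² = 49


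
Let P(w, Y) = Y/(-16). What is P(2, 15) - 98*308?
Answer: -482959/16 ≈ -30185.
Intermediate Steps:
P(w, Y) = -Y/16 (P(w, Y) = Y*(-1/16) = -Y/16)
P(2, 15) - 98*308 = -1/16*15 - 98*308 = -15/16 - 30184 = -482959/16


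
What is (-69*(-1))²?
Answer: 4761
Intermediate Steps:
(-69*(-1))² = 69² = 4761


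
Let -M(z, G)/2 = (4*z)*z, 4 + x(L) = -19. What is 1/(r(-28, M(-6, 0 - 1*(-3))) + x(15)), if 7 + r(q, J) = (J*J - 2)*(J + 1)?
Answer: -1/23804384 ≈ -4.2009e-8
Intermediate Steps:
x(L) = -23 (x(L) = -4 - 19 = -23)
M(z, G) = -8*z**2 (M(z, G) = -2*4*z*z = -8*z**2)
r(q, J) = -7 + (1 + J)*(-2 + J**2) (r(q, J) = -7 + (J*J - 2)*(J + 1) = -7 + (J**2 - 2)*(1 + J) = -7 + (-2 + J**2)*(1 + J) = -7 + (1 + J)*(-2 + J**2))
1/(r(-28, M(-6, 0 - 1*(-3))) + x(15)) = 1/((-9 + (-8*(-6)**2)**2 + (-8*(-6)**2)**3 - (-16)*(-6)**2) - 23) = 1/((-9 + (-8*36)**2 + (-8*36)**3 - (-16)*36) - 23) = 1/((-9 + (-288)**2 + (-288)**3 - 2*(-288)) - 23) = 1/((-9 + 82944 - 23887872 + 576) - 23) = 1/(-23804361 - 23) = 1/(-23804384) = -1/23804384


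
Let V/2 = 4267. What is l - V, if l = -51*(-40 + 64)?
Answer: -9758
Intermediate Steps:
l = -1224 (l = -51*24 = -1224)
V = 8534 (V = 2*4267 = 8534)
l - V = -1224 - 1*8534 = -1224 - 8534 = -9758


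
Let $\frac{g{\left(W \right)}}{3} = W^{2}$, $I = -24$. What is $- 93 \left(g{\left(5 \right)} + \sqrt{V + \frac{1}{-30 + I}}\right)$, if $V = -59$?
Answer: $-6975 - \frac{31 i \sqrt{19122}}{6} \approx -6975.0 - 714.46 i$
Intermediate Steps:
$g{\left(W \right)} = 3 W^{2}$
$- 93 \left(g{\left(5 \right)} + \sqrt{V + \frac{1}{-30 + I}}\right) = - 93 \left(3 \cdot 5^{2} + \sqrt{-59 + \frac{1}{-30 - 24}}\right) = - 93 \left(3 \cdot 25 + \sqrt{-59 + \frac{1}{-54}}\right) = - 93 \left(75 + \sqrt{-59 - \frac{1}{54}}\right) = - 93 \left(75 + \sqrt{- \frac{3187}{54}}\right) = - 93 \left(75 + \frac{i \sqrt{19122}}{18}\right) = -6975 - \frac{31 i \sqrt{19122}}{6}$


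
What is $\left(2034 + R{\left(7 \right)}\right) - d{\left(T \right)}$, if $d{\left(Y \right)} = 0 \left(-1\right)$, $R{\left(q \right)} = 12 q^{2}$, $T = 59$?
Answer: $2622$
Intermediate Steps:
$d{\left(Y \right)} = 0$
$\left(2034 + R{\left(7 \right)}\right) - d{\left(T \right)} = \left(2034 + 12 \cdot 7^{2}\right) - 0 = \left(2034 + 12 \cdot 49\right) + 0 = \left(2034 + 588\right) + 0 = 2622 + 0 = 2622$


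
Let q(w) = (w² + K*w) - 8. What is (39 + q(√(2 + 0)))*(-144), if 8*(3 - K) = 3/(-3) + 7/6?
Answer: -4752 - 429*√2 ≈ -5358.7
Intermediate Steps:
K = 143/48 (K = 3 - (3/(-3) + 7/6)/8 = 3 - (3*(-⅓) + 7*(⅙))/8 = 3 - (-1 + 7/6)/8 = 3 - ⅛*⅙ = 3 - 1/48 = 143/48 ≈ 2.9792)
q(w) = -8 + w² + 143*w/48 (q(w) = (w² + 143*w/48) - 8 = -8 + w² + 143*w/48)
(39 + q(√(2 + 0)))*(-144) = (39 + (-8 + (√(2 + 0))² + 143*√(2 + 0)/48))*(-144) = (39 + (-8 + (√2)² + 143*√2/48))*(-144) = (39 + (-8 + 2 + 143*√2/48))*(-144) = (39 + (-6 + 143*√2/48))*(-144) = (33 + 143*√2/48)*(-144) = -4752 - 429*√2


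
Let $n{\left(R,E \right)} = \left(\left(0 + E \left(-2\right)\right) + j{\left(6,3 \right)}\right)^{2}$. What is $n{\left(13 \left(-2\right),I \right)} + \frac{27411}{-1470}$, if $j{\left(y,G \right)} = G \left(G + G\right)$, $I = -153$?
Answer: $\frac{51429103}{490} \approx 1.0496 \cdot 10^{5}$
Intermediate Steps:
$j{\left(y,G \right)} = 2 G^{2}$ ($j{\left(y,G \right)} = G 2 G = 2 G^{2}$)
$n{\left(R,E \right)} = \left(18 - 2 E\right)^{2}$ ($n{\left(R,E \right)} = \left(\left(0 + E \left(-2\right)\right) + 2 \cdot 3^{2}\right)^{2} = \left(\left(0 - 2 E\right) + 2 \cdot 9\right)^{2} = \left(- 2 E + 18\right)^{2} = \left(18 - 2 E\right)^{2}$)
$n{\left(13 \left(-2\right),I \right)} + \frac{27411}{-1470} = 4 \left(-9 - 153\right)^{2} + \frac{27411}{-1470} = 4 \left(-162\right)^{2} + 27411 \left(- \frac{1}{1470}\right) = 4 \cdot 26244 - \frac{9137}{490} = 104976 - \frac{9137}{490} = \frac{51429103}{490}$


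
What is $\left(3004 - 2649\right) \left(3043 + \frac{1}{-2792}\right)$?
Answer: $\frac{3016099525}{2792} \approx 1.0803 \cdot 10^{6}$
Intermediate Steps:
$\left(3004 - 2649\right) \left(3043 + \frac{1}{-2792}\right) = 355 \left(3043 - \frac{1}{2792}\right) = 355 \cdot \frac{8496055}{2792} = \frac{3016099525}{2792}$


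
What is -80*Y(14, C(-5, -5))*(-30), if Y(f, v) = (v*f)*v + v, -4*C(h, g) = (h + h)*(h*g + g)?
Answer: 84120000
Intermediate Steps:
C(h, g) = -h*(g + g*h)/2 (C(h, g) = -(h + h)*(h*g + g)/4 = -2*h*(g*h + g)/4 = -2*h*(g + g*h)/4 = -h*(g + g*h)/2)
Y(f, v) = v + f*v² (Y(f, v) = (f*v)*v + v = f*v² + v = v + f*v²)
-80*Y(14, C(-5, -5))*(-30) = -80*(-½*(-5)*(-5)*(1 - 5))*(1 + 14*(-½*(-5)*(-5)*(1 - 5)))*(-30) = -80*(-½*(-5)*(-5)*(-4))*(1 + 14*(-½*(-5)*(-5)*(-4)))*(-30) = -4000*(1 + 14*50)*(-30) = -4000*(1 + 700)*(-30) = -4000*701*(-30) = -80*35050*(-30) = -2804000*(-30) = 84120000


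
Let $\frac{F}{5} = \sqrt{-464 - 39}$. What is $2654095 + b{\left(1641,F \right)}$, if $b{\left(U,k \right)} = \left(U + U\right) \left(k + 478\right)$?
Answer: $4222891 + 16410 i \sqrt{503} \approx 4.2229 \cdot 10^{6} + 3.6804 \cdot 10^{5} i$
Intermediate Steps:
$F = 5 i \sqrt{503}$ ($F = 5 \sqrt{-464 - 39} = 5 \sqrt{-503} = 5 i \sqrt{503} \approx 112.14 i$)
$b{\left(U,k \right)} = 2 U \left(478 + k\right)$
$2654095 + b{\left(1641,F \right)} = 2654095 + 2 \cdot 1641 \left(478 + 5 i \sqrt{503}\right) = 2654095 + \left(1568796 + 16410 i \sqrt{503}\right) = 4222891 + 16410 i \sqrt{503}$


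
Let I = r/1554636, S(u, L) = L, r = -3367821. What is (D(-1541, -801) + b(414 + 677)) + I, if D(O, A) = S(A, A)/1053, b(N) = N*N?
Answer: 72167516550037/60630804 ≈ 1.1903e+6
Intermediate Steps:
b(N) = N²
D(O, A) = A/1053
I = -1122607/518212 (I = -3367821/1554636 = -3367821*1/1554636 = -1122607/518212 ≈ -2.1663)
(D(-1541, -801) + b(414 + 677)) + I = ((1/1053)*(-801) + (414 + 677)²) - 1122607/518212 = (-89/117 + 1091²) - 1122607/518212 = (-89/117 + 1190281) - 1122607/518212 = 139262788/117 - 1122607/518212 = 72167516550037/60630804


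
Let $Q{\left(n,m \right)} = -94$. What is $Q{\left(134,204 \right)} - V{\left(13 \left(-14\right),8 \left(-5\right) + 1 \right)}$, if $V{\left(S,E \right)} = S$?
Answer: $88$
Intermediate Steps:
$Q{\left(134,204 \right)} - V{\left(13 \left(-14\right),8 \left(-5\right) + 1 \right)} = -94 - 13 \left(-14\right) = -94 - -182 = -94 + 182 = 88$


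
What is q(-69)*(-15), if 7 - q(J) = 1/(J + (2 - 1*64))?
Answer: -13770/131 ≈ -105.11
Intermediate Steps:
q(J) = 7 - 1/(-62 + J) (q(J) = 7 - 1/(J + (2 - 1*64)) = 7 - 1/(J + (2 - 64)) = 7 - 1/(J - 62) = 7 - 1/(-62 + J))
q(-69)*(-15) = ((-435 + 7*(-69))/(-62 - 69))*(-15) = ((-435 - 483)/(-131))*(-15) = -1/131*(-918)*(-15) = (918/131)*(-15) = -13770/131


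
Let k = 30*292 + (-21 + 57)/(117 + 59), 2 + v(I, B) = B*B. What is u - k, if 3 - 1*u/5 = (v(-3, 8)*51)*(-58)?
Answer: 39962331/44 ≈ 9.0824e+5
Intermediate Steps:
v(I, B) = -2 + B² (v(I, B) = -2 + B*B = -2 + B²)
u = 916995 (u = 15 - 5*(-2 + 8²)*51*(-58) = 15 - 5*(-2 + 64)*51*(-58) = 15 - 5*62*51*(-58) = 15 - 15810*(-58) = 15 - 5*(-183396) = 15 + 916980 = 916995)
k = 385449/44 (k = 8760 + 36/176 = 8760 + 36*(1/176) = 8760 + 9/44 = 385449/44 ≈ 8760.2)
u - k = 916995 - 1*385449/44 = 916995 - 385449/44 = 39962331/44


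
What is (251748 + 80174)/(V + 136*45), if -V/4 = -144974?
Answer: 165961/293008 ≈ 0.56640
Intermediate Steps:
V = 579896 (V = -4*(-144974) = 579896)
(251748 + 80174)/(V + 136*45) = (251748 + 80174)/(579896 + 136*45) = 331922/(579896 + 6120) = 331922/586016 = 331922*(1/586016) = 165961/293008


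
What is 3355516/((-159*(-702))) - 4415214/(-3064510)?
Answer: 2693957423353/85513619295 ≈ 31.503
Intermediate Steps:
3355516/((-159*(-702))) - 4415214/(-3064510) = 3355516/111618 - 4415214*(-1/3064510) = 3355516*(1/111618) + 2207607/1532255 = 1677758/55809 + 2207607/1532255 = 2693957423353/85513619295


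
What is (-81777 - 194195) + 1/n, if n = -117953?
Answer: -32551725317/117953 ≈ -2.7597e+5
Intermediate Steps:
(-81777 - 194195) + 1/n = (-81777 - 194195) + 1/(-117953) = -275972 - 1/117953 = -32551725317/117953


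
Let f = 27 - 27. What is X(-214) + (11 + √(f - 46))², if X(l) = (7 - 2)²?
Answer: 100 + 22*I*√46 ≈ 100.0 + 149.21*I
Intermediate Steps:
X(l) = 25 (X(l) = 5² = 25)
f = 0
X(-214) + (11 + √(f - 46))² = 25 + (11 + √(0 - 46))² = 25 + (11 + √(-46))² = 25 + (11 + I*√46)²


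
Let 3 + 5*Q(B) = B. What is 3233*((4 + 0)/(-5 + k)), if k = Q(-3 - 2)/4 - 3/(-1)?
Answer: -16165/3 ≈ -5388.3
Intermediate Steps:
Q(B) = -⅗ + B/5
k = 13/5 (k = (-⅗ + (-3 - 2)/5)/4 - 3/(-1) = (-⅗ + (⅕)*(-5))*(¼) - 3*(-1) = (-⅗ - 1)*(¼) + 3 = -8/5*¼ + 3 = -⅖ + 3 = 13/5 ≈ 2.6000)
3233*((4 + 0)/(-5 + k)) = 3233*((4 + 0)/(-5 + 13/5)) = 3233*(4/(-12/5)) = 3233*(4*(-5/12)) = 3233*(-5/3) = -16165/3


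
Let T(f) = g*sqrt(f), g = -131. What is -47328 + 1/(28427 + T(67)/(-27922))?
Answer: -227615567006666738684/4809321483600579 - 27922*sqrt(67)/4809321483600579 ≈ -47328.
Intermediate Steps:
T(f) = -131*sqrt(f)
-47328 + 1/(28427 + T(67)/(-27922)) = -47328 + 1/(28427 - 131*sqrt(67)/(-27922)) = -47328 + 1/(28427 - 131*sqrt(67)*(-1/27922)) = -47328 + 1/(28427 + 131*sqrt(67)/27922)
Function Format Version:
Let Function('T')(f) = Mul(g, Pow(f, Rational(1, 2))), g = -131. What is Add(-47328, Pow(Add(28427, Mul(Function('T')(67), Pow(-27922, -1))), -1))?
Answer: Add(Rational(-227615567006666738684, 4809321483600579), Mul(Rational(-27922, 4809321483600579), Pow(67, Rational(1, 2)))) ≈ -47328.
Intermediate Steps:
Function('T')(f) = Mul(-131, Pow(f, Rational(1, 2)))
Add(-47328, Pow(Add(28427, Mul(Function('T')(67), Pow(-27922, -1))), -1)) = Add(-47328, Pow(Add(28427, Mul(Mul(-131, Pow(67, Rational(1, 2))), Pow(-27922, -1))), -1)) = Add(-47328, Pow(Add(28427, Mul(Mul(-131, Pow(67, Rational(1, 2))), Rational(-1, 27922))), -1)) = Add(-47328, Pow(Add(28427, Mul(Rational(131, 27922), Pow(67, Rational(1, 2)))), -1))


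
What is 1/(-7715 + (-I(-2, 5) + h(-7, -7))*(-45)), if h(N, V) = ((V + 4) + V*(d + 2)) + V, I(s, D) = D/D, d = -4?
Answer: -1/7850 ≈ -0.00012739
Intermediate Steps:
I(s, D) = 1
h(N, V) = 4 (h(N, V) = ((V + 4) + V*(-4 + 2)) + V = ((4 + V) + V*(-2)) + V = ((4 + V) - 2*V) + V = (4 - V) + V = 4)
1/(-7715 + (-I(-2, 5) + h(-7, -7))*(-45)) = 1/(-7715 + (-1*1 + 4)*(-45)) = 1/(-7715 + (-1 + 4)*(-45)) = 1/(-7715 + 3*(-45)) = 1/(-7715 - 135) = 1/(-7850) = -1/7850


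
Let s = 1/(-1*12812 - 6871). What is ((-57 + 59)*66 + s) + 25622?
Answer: 506915981/19683 ≈ 25754.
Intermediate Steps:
s = -1/19683 (s = 1/(-12812 - 6871) = 1/(-19683) = -1/19683 ≈ -5.0805e-5)
((-57 + 59)*66 + s) + 25622 = ((-57 + 59)*66 - 1/19683) + 25622 = (2*66 - 1/19683) + 25622 = (132 - 1/19683) + 25622 = 2598155/19683 + 25622 = 506915981/19683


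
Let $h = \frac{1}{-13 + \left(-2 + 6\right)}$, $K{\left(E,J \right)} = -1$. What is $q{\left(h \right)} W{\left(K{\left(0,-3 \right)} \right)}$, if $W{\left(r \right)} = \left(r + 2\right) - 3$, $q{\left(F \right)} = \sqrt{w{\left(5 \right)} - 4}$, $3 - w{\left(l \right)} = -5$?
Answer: $-4$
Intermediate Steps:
$w{\left(l \right)} = 8$ ($w{\left(l \right)} = 3 - -5 = 3 + 5 = 8$)
$h = - \frac{1}{9}$ ($h = \frac{1}{-13 + 4} = \frac{1}{-9} = - \frac{1}{9} \approx -0.11111$)
$q{\left(F \right)} = 2$ ($q{\left(F \right)} = \sqrt{8 - 4} = \sqrt{4} = 2$)
$W{\left(r \right)} = -1 + r$ ($W{\left(r \right)} = \left(2 + r\right) - 3 = -1 + r$)
$q{\left(h \right)} W{\left(K{\left(0,-3 \right)} \right)} = 2 \left(-1 - 1\right) = 2 \left(-2\right) = -4$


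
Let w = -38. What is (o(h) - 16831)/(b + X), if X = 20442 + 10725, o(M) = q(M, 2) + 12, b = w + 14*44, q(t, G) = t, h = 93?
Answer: -16726/31745 ≈ -0.52689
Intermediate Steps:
b = 578 (b = -38 + 14*44 = -38 + 616 = 578)
o(M) = 12 + M (o(M) = M + 12 = 12 + M)
X = 31167
(o(h) - 16831)/(b + X) = ((12 + 93) - 16831)/(578 + 31167) = (105 - 16831)/31745 = -16726*1/31745 = -16726/31745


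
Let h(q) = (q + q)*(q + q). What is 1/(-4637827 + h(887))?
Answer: -1/1490751 ≈ -6.7080e-7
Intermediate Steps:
h(q) = 4*q**2 (h(q) = (2*q)*(2*q) = 4*q**2)
1/(-4637827 + h(887)) = 1/(-4637827 + 4*887**2) = 1/(-4637827 + 4*786769) = 1/(-4637827 + 3147076) = 1/(-1490751) = -1/1490751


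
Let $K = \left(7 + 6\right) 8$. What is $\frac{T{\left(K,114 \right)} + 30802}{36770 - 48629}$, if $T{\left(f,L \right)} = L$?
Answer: $- \frac{524}{201} \approx -2.607$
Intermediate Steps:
$K = 104$ ($K = 13 \cdot 8 = 104$)
$\frac{T{\left(K,114 \right)} + 30802}{36770 - 48629} = \frac{114 + 30802}{36770 - 48629} = \frac{30916}{-11859} = 30916 \left(- \frac{1}{11859}\right) = - \frac{524}{201}$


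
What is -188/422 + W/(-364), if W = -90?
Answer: -7613/38402 ≈ -0.19824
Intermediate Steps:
-188/422 + W/(-364) = -188/422 - 90/(-364) = -188*1/422 - 90*(-1/364) = -94/211 + 45/182 = -7613/38402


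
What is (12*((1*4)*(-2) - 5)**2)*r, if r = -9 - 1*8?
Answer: -34476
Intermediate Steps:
r = -17 (r = -9 - 8 = -17)
(12*((1*4)*(-2) - 5)**2)*r = (12*((1*4)*(-2) - 5)**2)*(-17) = (12*(4*(-2) - 5)**2)*(-17) = (12*(-8 - 5)**2)*(-17) = (12*(-13)**2)*(-17) = (12*169)*(-17) = 2028*(-17) = -34476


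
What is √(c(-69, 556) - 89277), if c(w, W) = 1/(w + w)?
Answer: I*√1700191326/138 ≈ 298.79*I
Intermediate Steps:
c(w, W) = 1/(2*w)
√(c(-69, 556) - 89277) = √((½)/(-69) - 89277) = √((½)*(-1/69) - 89277) = √(-1/138 - 89277) = √(-12320227/138) = I*√1700191326/138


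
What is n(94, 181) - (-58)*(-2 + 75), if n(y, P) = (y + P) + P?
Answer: 4690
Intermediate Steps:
n(y, P) = y + 2*P (n(y, P) = (P + y) + P = y + 2*P)
n(94, 181) - (-58)*(-2 + 75) = (94 + 2*181) - (-58)*(-2 + 75) = (94 + 362) - (-58)*73 = 456 - 1*(-4234) = 456 + 4234 = 4690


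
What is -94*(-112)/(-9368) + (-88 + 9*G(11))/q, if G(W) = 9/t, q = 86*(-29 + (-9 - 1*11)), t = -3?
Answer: -5410959/4934594 ≈ -1.0965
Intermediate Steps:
q = -4214 (q = 86*(-29 + (-9 - 11)) = 86*(-29 - 20) = 86*(-49) = -4214)
G(W) = -3 (G(W) = 9/(-3) = 9*(-⅓) = -3)
-94*(-112)/(-9368) + (-88 + 9*G(11))/q = -94*(-112)/(-9368) + (-88 + 9*(-3))/(-4214) = 10528*(-1/9368) + (-88 - 27)*(-1/4214) = -1316/1171 - 115*(-1/4214) = -1316/1171 + 115/4214 = -5410959/4934594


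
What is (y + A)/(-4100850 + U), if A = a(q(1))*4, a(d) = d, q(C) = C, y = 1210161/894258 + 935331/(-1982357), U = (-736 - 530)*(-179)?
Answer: -2884499441501/2289335908788561672 ≈ -1.2600e-6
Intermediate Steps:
U = 226614 (U = -1266*(-179) = 226614)
y = 520847966693/590912868702 (y = 1210161*(1/894258) + 935331*(-1/1982357) = 403387/298086 - 935331/1982357 = 520847966693/590912868702 ≈ 0.88143)
A = 4 (A = 1*4 = 4)
(y + A)/(-4100850 + U) = (520847966693/590912868702 + 4)/(-4100850 + 226614) = (2884499441501/590912868702)/(-3874236) = (2884499441501/590912868702)*(-1/3874236) = -2884499441501/2289335908788561672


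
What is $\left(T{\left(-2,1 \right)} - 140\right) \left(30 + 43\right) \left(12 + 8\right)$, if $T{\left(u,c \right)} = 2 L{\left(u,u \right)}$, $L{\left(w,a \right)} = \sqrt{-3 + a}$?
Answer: $-204400 + 2920 i \sqrt{5} \approx -2.044 \cdot 10^{5} + 6529.3 i$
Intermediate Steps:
$T{\left(u,c \right)} = 2 \sqrt{-3 + u}$
$\left(T{\left(-2,1 \right)} - 140\right) \left(30 + 43\right) \left(12 + 8\right) = \left(2 \sqrt{-3 - 2} - 140\right) \left(30 + 43\right) \left(12 + 8\right) = \left(2 \sqrt{-5} - 140\right) 73 \cdot 20 = \left(2 i \sqrt{5} - 140\right) 1460 = \left(-140 + 2 i \sqrt{5}\right) 1460 = -204400 + 2920 i \sqrt{5}$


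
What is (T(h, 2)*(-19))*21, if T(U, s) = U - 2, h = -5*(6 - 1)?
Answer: 10773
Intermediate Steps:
h = -25 (h = -5*5 = -25)
T(U, s) = -2 + U
(T(h, 2)*(-19))*21 = ((-2 - 25)*(-19))*21 = -27*(-19)*21 = 513*21 = 10773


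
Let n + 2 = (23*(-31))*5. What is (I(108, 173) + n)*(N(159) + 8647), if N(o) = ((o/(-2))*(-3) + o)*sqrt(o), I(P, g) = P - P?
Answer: -30843849 - 2835765*sqrt(159)/2 ≈ -4.8723e+7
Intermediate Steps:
I(P, g) = 0
n = -3567 (n = -2 + (23*(-31))*5 = -2 - 713*5 = -2 - 3565 = -3567)
N(o) = 5*o**(3/2)/2 (N(o) = ((o*(-1/2))*(-3) + o)*sqrt(o) = (-o/2*(-3) + o)*sqrt(o) = (3*o/2 + o)*sqrt(o) = (5*o/2)*sqrt(o) = 5*o**(3/2)/2)
(I(108, 173) + n)*(N(159) + 8647) = (0 - 3567)*(5*159**(3/2)/2 + 8647) = -3567*(5*(159*sqrt(159))/2 + 8647) = -3567*(795*sqrt(159)/2 + 8647) = -3567*(8647 + 795*sqrt(159)/2) = -30843849 - 2835765*sqrt(159)/2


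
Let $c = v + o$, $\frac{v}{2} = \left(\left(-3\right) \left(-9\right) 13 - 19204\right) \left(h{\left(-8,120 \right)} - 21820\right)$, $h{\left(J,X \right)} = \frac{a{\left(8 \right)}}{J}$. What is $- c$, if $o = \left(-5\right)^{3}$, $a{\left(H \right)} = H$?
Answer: $-822782501$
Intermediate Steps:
$o = -125$
$h{\left(J,X \right)} = \frac{8}{J}$
$v = 822782626$ ($v = 2 \left(\left(-3\right) \left(-9\right) 13 - 19204\right) \left(\frac{8}{-8} - 21820\right) = 2 \left(27 \cdot 13 - 19204\right) \left(8 \left(- \frac{1}{8}\right) - 21820\right) = 2 \left(351 - 19204\right) \left(-1 - 21820\right) = 2 \left(\left(-18853\right) \left(-21821\right)\right) = 2 \cdot 411391313 = 822782626$)
$c = 822782501$ ($c = 822782626 - 125 = 822782501$)
$- c = \left(-1\right) 822782501 = -822782501$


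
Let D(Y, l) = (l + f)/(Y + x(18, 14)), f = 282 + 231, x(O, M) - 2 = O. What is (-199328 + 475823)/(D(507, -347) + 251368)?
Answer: 48570955/44157034 ≈ 1.1000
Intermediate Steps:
x(O, M) = 2 + O
f = 513
D(Y, l) = (513 + l)/(20 + Y) (D(Y, l) = (l + 513)/(Y + (2 + 18)) = (513 + l)/(Y + 20) = (513 + l)/(20 + Y))
(-199328 + 475823)/(D(507, -347) + 251368) = (-199328 + 475823)/((513 - 347)/(20 + 507) + 251368) = 276495/(166/527 + 251368) = 276495/(132471102/527) = 276495*(527/132471102) = 48570955/44157034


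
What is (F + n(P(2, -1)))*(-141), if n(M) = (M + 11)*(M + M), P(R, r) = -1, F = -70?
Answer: 12690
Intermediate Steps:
n(M) = 2*M*(11 + M) (n(M) = (11 + M)*(2*M) = 2*M*(11 + M))
(F + n(P(2, -1)))*(-141) = (-70 + 2*(-1)*(11 - 1))*(-141) = (-70 + 2*(-1)*10)*(-141) = (-70 - 20)*(-141) = -90*(-141) = 12690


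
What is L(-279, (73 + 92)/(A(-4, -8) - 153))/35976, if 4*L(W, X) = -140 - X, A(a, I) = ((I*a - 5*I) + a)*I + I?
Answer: -6569/6763488 ≈ -0.00097124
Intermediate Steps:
A(a, I) = I + I*(a - 5*I + I*a) (A(a, I) = ((-5*I + I*a) + a)*I + I = (a - 5*I + I*a)*I + I = I*(a - 5*I + I*a) + I = I + I*(a - 5*I + I*a))
L(W, X) = -35 - X/4 (L(W, X) = (-140 - X)/4 = -35 - X/4)
L(-279, (73 + 92)/(A(-4, -8) - 153))/35976 = (-35 - (73 + 92)/(4*(-8*(1 - 4 - 5*(-8) - 8*(-4)) - 153)))/35976 = (-35 - 165/(4*(-8*(1 - 4 + 40 + 32) - 153)))*(1/35976) = (-35 - 165/(4*(-8*69 - 153)))*(1/35976) = (-35 - 165/(4*(-552 - 153)))*(1/35976) = (-35 - 165/(4*(-705)))*(1/35976) = (-35 - 165*(-1)/(4*705))*(1/35976) = (-35 - 1/4*(-11/47))*(1/35976) = (-35 + 11/188)*(1/35976) = -6569/188*1/35976 = -6569/6763488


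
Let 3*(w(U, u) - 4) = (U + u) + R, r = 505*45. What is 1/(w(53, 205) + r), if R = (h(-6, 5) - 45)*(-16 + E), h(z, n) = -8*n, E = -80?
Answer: 1/25535 ≈ 3.9162e-5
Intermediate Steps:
R = 8160 (R = (-8*5 - 45)*(-16 - 80) = (-40 - 45)*(-96) = -85*(-96) = 8160)
r = 22725
w(U, u) = 2724 + U/3 + u/3 (w(U, u) = 4 + ((U + u) + 8160)/3 = 4 + (8160 + U + u)/3 = 4 + (2720 + U/3 + u/3) = 2724 + U/3 + u/3)
1/(w(53, 205) + r) = 1/((2724 + (1/3)*53 + (1/3)*205) + 22725) = 1/((2724 + 53/3 + 205/3) + 22725) = 1/(2810 + 22725) = 1/25535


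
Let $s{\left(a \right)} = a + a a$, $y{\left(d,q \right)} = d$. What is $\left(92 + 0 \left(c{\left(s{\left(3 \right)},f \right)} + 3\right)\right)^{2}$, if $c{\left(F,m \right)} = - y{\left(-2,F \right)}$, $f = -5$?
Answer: $8464$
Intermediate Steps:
$s{\left(a \right)} = a + a^{2}$
$c{\left(F,m \right)} = 2$ ($c{\left(F,m \right)} = \left(-1\right) \left(-2\right) = 2$)
$\left(92 + 0 \left(c{\left(s{\left(3 \right)},f \right)} + 3\right)\right)^{2} = \left(92 + 0 \left(2 + 3\right)\right)^{2} = \left(92 + 0 \cdot 5\right)^{2} = \left(92 + 0\right)^{2} = 92^{2} = 8464$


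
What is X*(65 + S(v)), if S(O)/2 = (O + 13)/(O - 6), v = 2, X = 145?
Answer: 16675/2 ≈ 8337.5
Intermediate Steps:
S(O) = 2*(13 + O)/(-6 + O) (S(O) = 2*((O + 13)/(O - 6)) = 2*((13 + O)/(-6 + O)) = 2*(13 + O)/(-6 + O))
X*(65 + S(v)) = 145*(65 + 2*(13 + 2)/(-6 + 2)) = 145*(65 + 2*15/(-4)) = 145*(65 + 2*(-1/4)*15) = 145*(65 - 15/2) = 145*(115/2) = 16675/2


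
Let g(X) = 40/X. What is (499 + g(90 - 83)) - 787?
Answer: -1976/7 ≈ -282.29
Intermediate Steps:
(499 + g(90 - 83)) - 787 = (499 + 40/(90 - 83)) - 787 = (499 + 40/7) - 787 = 3533/7 - 787 = -1976/7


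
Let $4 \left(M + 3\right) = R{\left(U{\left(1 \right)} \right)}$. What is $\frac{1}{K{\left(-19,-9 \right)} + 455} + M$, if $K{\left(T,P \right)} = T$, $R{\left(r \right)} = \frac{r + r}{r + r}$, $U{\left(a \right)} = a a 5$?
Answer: $- \frac{599}{218} \approx -2.7477$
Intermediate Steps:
$U{\left(a \right)} = 5 a^{2}$ ($U{\left(a \right)} = a^{2} \cdot 5 = 5 a^{2}$)
$R{\left(r \right)} = 1$ ($R{\left(r \right)} = \frac{2 r}{2 r} = 2 r \frac{1}{2 r} = 1$)
$M = - \frac{11}{4}$ ($M = -3 + \frac{1}{4} \cdot 1 = -3 + \frac{1}{4} = - \frac{11}{4} \approx -2.75$)
$\frac{1}{K{\left(-19,-9 \right)} + 455} + M = \frac{1}{-19 + 455} - \frac{11}{4} = \frac{1}{436} - \frac{11}{4} = - \frac{599}{218}$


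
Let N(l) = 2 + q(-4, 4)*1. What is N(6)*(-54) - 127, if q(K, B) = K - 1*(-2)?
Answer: -127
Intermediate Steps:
q(K, B) = 2 + K (q(K, B) = K + 2 = 2 + K)
N(l) = 0 (N(l) = 2 + (2 - 4)*1 = 2 - 2*1 = 2 - 2 = 0)
N(6)*(-54) - 127 = 0*(-54) - 127 = 0 - 127 = -127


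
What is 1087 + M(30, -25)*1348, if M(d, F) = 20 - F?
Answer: 61747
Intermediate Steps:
1087 + M(30, -25)*1348 = 1087 + (20 - 1*(-25))*1348 = 1087 + (20 + 25)*1348 = 1087 + 45*1348 = 1087 + 60660 = 61747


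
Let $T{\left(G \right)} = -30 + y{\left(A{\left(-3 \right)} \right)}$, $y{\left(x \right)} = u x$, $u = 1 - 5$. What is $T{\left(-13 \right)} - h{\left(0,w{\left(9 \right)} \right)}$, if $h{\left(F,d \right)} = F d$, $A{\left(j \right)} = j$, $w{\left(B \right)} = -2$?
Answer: $-18$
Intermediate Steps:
$u = -4$
$y{\left(x \right)} = - 4 x$
$T{\left(G \right)} = -18$ ($T{\left(G \right)} = -30 - -12 = -30 + 12 = -18$)
$T{\left(-13 \right)} - h{\left(0,w{\left(9 \right)} \right)} = -18 - 0 \left(-2\right) = -18 - 0 = -18 + 0 = -18$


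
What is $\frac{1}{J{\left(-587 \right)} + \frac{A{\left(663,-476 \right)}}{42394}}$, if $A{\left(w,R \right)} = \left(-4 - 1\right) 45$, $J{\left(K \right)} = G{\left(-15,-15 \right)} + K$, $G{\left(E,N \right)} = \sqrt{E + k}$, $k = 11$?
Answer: $- \frac{1054996014182}{619295448567953} - \frac{3594502472 i}{619295448567953} \approx -0.0017035 - 5.8042 \cdot 10^{-6} i$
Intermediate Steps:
$G{\left(E,N \right)} = \sqrt{11 + E}$ ($G{\left(E,N \right)} = \sqrt{E + 11} = \sqrt{11 + E}$)
$J{\left(K \right)} = K + 2 i$ ($J{\left(K \right)} = \sqrt{11 - 15} + K = \sqrt{-4} + K = 2 i + K = K + 2 i$)
$A{\left(w,R \right)} = -225$ ($A{\left(w,R \right)} = \left(-5\right) 45 = -225$)
$\frac{1}{J{\left(-587 \right)} + \frac{A{\left(663,-476 \right)}}{42394}} = \frac{1}{\left(-587 + 2 i\right) - \frac{225}{42394}} = \frac{1}{- \frac{24885503}{42394} + 2 i} = \frac{1797251236 \left(- \frac{24885503}{42394} - 2 i\right)}{619295448567953}$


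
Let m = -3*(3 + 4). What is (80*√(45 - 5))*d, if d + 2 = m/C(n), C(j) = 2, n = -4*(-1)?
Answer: -2000*√10 ≈ -6324.6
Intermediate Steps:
n = 4
m = -21 (m = -3*7 = -21)
d = -25/2 (d = -2 - 21/2 = -25/2 ≈ -12.500)
(80*√(45 - 5))*d = (80*√(45 - 5))*(-25/2) = (80*√40)*(-25/2) = (80*(2*√10))*(-25/2) = (160*√10)*(-25/2) = -2000*√10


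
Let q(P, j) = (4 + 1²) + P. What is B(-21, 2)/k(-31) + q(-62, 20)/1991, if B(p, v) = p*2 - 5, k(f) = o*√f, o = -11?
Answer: -57/1991 - 47*I*√31/341 ≈ -0.028629 - 0.7674*I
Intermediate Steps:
k(f) = -11*√f
B(p, v) = -5 + 2*p (B(p, v) = 2*p - 5 = -5 + 2*p)
q(P, j) = 5 + P (q(P, j) = (4 + 1) + P = 5 + P)
B(-21, 2)/k(-31) + q(-62, 20)/1991 = (-5 + 2*(-21))/((-11*I*√31)) + (5 - 62)/1991 = (-5 - 42)/((-11*I*√31)) - 57*1/1991 = -47*I*√31/341 - 57/1991 = -57/1991 - 47*I*√31/341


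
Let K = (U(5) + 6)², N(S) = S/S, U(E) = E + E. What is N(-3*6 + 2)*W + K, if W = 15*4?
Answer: 316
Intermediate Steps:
U(E) = 2*E
N(S) = 1
K = 256 (K = (2*5 + 6)² = (10 + 6)² = 16² = 256)
W = 60
N(-3*6 + 2)*W + K = 1*60 + 256 = 60 + 256 = 316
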